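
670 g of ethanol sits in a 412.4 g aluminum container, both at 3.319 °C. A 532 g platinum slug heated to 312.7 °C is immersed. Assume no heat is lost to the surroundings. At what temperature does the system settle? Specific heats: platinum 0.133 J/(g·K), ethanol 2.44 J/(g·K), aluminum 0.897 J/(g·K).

T_f ≈ 13.9 °C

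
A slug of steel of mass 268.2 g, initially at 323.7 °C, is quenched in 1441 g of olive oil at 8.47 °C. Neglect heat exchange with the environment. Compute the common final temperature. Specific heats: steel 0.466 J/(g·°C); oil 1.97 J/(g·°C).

T_f ≈ 21.8 °C

Taking heat into each body as positive, Σ m c ΔT = 0:
268.2·0.466·(T − 323.7) + 1441·1.97·(T − 8.47) = 0
124.98(T − 323.7) + 2838.8(T − 8.47) = 0
2963.8 T = 64501
T = 64501 / 2963.8 = 21.8 °C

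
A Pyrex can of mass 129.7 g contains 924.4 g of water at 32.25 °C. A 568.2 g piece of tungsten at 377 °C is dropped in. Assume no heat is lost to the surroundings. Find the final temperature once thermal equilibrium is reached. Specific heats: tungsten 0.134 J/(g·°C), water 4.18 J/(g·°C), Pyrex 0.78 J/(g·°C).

T_f ≈ 38.7 °C

Energy conservation, ΣQ = 0:
568.2*0.134*(T − 377) + 924.4*4.18*(T − 32.25) + 129.7*0.78*(T − 32.25) = 0
(76.14 + 3864 + 101.17) T = 76.14*377 + 3864*32.25 + 101.17*32.25
T = 156581/4041.3 ≈ 38.75 °C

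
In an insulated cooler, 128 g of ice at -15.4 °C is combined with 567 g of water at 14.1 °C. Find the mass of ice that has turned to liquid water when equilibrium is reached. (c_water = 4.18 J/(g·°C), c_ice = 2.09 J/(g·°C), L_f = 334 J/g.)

Cooling the water to 0 °C releases 567·4.18·14.1 = 33418 J.
Of that, 128·2.09·15.4 = 4119.8 J goes to bring the ice to 0 °C, leaving 29298 J.
Fully melting the ice requires m_ice L_f = 128·334 = 42752 J.
29298 J < 42752 J, so only part of the ice melts and the system sits at 0 °C.
m_melted·334 = 29298  ⇒  m_melted ≈ 87.72 g.

m_melted ≈ 87.7 g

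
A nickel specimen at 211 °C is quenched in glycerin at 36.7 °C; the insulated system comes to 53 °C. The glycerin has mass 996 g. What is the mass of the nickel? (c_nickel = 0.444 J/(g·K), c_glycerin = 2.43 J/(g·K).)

m ≈ 562 g

Net heat exchanged in the isolated system is zero:
m·0.444·(53 − 211) + 996·2.43·(53 − 36.7) = 0
-70.15 m = -39451
m = -39451/-70.15 ≈ 562.4 g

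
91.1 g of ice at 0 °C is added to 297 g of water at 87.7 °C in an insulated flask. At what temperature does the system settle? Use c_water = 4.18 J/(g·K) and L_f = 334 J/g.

T_f ≈ 48.4 °C

Energy conservation, ΣQ = 0:
fusion: m_ice L_f = 91.1·334 = 30427; warm the meltwater: 380.8 T; water cools: 297·4.18·(T − 87.7) = 1241.5(T − 87.7)
1622.3 T = 108876 − 30427 = 78449
T ≈ 48.36 °C — above 0 °C, consistent with complete melting.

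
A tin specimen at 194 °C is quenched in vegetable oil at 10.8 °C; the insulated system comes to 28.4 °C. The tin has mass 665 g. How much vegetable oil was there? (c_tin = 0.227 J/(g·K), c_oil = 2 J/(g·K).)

Heat lost by the tin = heat gained by the oil:
665×0.227×(194 − 28.4) = m×2×(28.4 − 10.8)
35.2 m = 24998  ⇒  m ≈ 710.2 g

m ≈ 710 g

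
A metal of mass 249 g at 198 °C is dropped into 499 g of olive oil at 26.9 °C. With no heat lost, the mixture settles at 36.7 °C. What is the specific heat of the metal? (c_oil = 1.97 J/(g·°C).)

Conservation of energy gives ΣQ = 0:
249×c×(36.7 − 198) + 499×1.97×(36.7 − 26.9) = 0
-40164 c = -9633.7
c = -9633.7/-40164 ≈ 0.2399 J/(g·°C)

c ≈ 0.24 J/(g·°C)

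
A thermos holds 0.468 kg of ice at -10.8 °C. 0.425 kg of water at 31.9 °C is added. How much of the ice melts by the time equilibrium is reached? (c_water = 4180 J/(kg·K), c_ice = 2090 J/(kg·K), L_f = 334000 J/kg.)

Heat available from the water dropping to 0 °C: 0.425×4180×31.9 = 56670 J.
Warming the ice to 0 °C takes 0.468×2090×10.8 = 10564 J, leaving 46107 J for melting.
To melt every bit of ice: 0.468×334000 = 156312 J.
That's not enough to melt it all — equilibrium is at 0 °C with ice remaining.
m_melted×334000 = 46107  ⇒  m_melted ≈ 0.138 kg.

m_melted ≈ 0.138 kg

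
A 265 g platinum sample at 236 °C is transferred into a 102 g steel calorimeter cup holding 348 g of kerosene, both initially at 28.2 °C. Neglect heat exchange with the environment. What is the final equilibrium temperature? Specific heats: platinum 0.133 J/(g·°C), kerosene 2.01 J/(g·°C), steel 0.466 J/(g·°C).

Heat gained plus heat lost sum to zero:
265×0.133×(T − 236) + 348×2.01×(T − 28.2) + 102×0.466×(T − 28.2) = 0
35.25(T − 236) + 699.48(T − 28.2) + 47.53(T − 28.2) = 0
782.26 T = 29384
T = 29384 / 782.26 = 37.6 °C

T_f ≈ 37.6 °C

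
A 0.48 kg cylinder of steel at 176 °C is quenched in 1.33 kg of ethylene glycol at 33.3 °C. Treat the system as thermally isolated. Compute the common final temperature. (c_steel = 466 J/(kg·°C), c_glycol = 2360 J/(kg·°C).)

T_f ≈ 42.8 °C

Setting the total heat transfer to zero:
0.48·466·(T − 176) + 1.33·2360·(T − 33.3) = 0
3362.5 T = 143890
T = 143890/3362.5 ≈ 42.79 °C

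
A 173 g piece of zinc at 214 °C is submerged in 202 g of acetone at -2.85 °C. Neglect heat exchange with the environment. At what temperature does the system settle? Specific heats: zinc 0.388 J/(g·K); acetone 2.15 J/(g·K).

T_f ≈ 26.2 °C

Let T be the final temperature. ΣQ_i = 0:
173·0.388·(T − 214) + 202·2.15·(T − (-2.85)) = 0
67.12(T − 214) + 434.3(T − (-2.85)) = 0
501.42 T = 13127
T = 13127 / 501.42 = 26.2 °C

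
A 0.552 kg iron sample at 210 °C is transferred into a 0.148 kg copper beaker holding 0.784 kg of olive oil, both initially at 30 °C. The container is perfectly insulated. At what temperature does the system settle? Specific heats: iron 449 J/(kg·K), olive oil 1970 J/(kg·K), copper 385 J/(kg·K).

T_f ≈ 54.1 °C

Heat gained plus heat lost sum to zero:
0.552*449*(T − 210) + 0.784*1970*(T − 30) + 0.148*385*(T − 30) = 0
247.85(T − 210) + 1544.5(T − 30) + 56.98(T − 30) = 0
(247.85 + 1544.5 + 56.98) T = 247.85*210 + 1544.5*30 + 56.98*30
T = 100092/1849.3 ≈ 54.12 °C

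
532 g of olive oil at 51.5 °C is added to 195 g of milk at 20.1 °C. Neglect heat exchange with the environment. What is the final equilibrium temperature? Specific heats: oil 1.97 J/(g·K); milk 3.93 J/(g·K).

Set heat shed by the hot body equal to heat absorbed by the cold body:
532×1.97×(51.5 − T) = 195×3.93×(T − 20.1)
1048(51.5 − T) = 766.35(T − 20.1)
1814.4 T = 69378  ⇒  T ≈ 38.24 °C

T_f ≈ 38.2 °C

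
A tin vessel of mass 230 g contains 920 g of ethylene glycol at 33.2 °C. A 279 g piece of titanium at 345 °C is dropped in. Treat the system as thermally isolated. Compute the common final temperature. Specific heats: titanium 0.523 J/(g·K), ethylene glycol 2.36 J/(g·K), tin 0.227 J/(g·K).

T_f ≈ 52.4 °C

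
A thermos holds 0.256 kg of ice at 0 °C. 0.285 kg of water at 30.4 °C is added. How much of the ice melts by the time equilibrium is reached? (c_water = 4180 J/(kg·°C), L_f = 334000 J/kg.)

m_melted ≈ 0.108 kg

Water can give up m c ΔT = 0.285·4180·30.4 = 36216 J before reaching 0 °C.
To melt every bit of ice: 0.256·334000 = 85504 J.
That's not enough to melt it all — equilibrium is at 0 °C with ice remaining.
m_melted·334000 = 36216  ⇒  m_melted ≈ 0.1084 kg.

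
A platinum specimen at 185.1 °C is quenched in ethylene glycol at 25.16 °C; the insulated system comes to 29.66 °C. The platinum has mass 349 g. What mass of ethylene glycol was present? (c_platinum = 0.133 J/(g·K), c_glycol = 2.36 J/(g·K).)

Let T be the final temperature. ΣQ_i = 0:
349×0.133×(29.66 − 185.1) + m×2.36×(29.66 − 25.16) = 0
10.62 m = 7215.1
m = 7215.1/10.62 ≈ 679.4 g

m ≈ 679 g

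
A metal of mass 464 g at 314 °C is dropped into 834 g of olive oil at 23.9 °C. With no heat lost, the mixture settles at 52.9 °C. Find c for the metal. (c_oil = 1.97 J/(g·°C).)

Heat lost by the metal = heat gained by the oil:
464·c·(314 − 52.9) = 834·1.97·(52.9 − 23.9)
121150 c = 47646  ⇒  c ≈ 0.3933 J/(g·°C)

c ≈ 0.393 J/(g·°C)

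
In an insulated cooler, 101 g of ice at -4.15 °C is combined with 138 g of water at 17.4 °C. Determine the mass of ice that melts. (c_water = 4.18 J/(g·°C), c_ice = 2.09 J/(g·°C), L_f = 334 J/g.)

m_melted ≈ 27.4 g

Water can give up m c ΔT = 138·4.18·17.4 = 10037 J before reaching 0 °C.
Of that, 101·2.09·4.15 = 876.02 J goes to bring the ice to 0 °C, leaving 9161 J.
To melt every bit of ice: 101·334 = 33734 J.
That's not enough to melt it all — equilibrium is at 0 °C with ice remaining.
Mass melted = 9161/334 ≈ 27.43 g.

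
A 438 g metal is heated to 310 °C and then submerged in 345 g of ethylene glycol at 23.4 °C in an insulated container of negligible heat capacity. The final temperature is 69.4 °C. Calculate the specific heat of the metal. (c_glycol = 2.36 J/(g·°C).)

m_s c (T_s − T_f) = m_glycol c_glycol (T_f − T_0):
438·c·(310 − 69.4) = 345·2.36·(69.4 − 23.4)
105383 c = 37453  ⇒  c ≈ 0.3554 J/(g·°C)

c ≈ 0.355 J/(g·°C)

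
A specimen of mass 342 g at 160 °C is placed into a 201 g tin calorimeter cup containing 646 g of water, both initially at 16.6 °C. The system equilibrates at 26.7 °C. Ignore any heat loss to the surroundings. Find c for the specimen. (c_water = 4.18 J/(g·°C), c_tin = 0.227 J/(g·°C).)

Net heat exchanged in the isolated system is zero:
342×c×(26.7 − 160) + 646×4.18×(26.7 − 16.6) + 201×0.227×(26.7 − 16.6) = 0
-45589 c = -27734
c = -27734/-45589 ≈ 0.6083 J/(g·°C)

c ≈ 0.608 J/(g·°C)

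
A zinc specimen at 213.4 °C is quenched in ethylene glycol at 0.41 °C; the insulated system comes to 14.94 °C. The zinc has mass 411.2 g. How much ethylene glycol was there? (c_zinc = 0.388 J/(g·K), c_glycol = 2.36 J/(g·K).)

Heat lost by the zinc = heat gained by the glycol:
411.2×0.388×(213.4 − 14.94) = m×2.36×(14.94 − 0.41)
34.29 m = 31663  ⇒  m ≈ 923.4 g

m ≈ 923 g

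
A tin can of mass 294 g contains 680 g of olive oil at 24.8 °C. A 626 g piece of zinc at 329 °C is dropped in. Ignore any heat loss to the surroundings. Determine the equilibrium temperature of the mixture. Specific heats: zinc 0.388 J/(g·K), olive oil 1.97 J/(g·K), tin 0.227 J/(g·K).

T_f ≈ 69.6 °C

Conservation of energy gives ΣQ = 0:
626×0.388×(T − 329) + 680×1.97×(T − 24.8) + 294×0.227×(T − 24.8) = 0
242.89(T − 329) + 1339.6(T − 24.8) + 66.74(T − 24.8) = 0
(242.89 + 1339.6 + 66.74) T = 242.89×329 + 1339.6×24.8 + 66.74×24.8
T = 114787 / 1649.2 = 69.6 °C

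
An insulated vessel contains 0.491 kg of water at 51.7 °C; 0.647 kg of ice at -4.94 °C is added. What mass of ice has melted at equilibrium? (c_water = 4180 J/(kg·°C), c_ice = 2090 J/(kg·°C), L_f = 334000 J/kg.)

m_melted ≈ 0.298 kg

Heat available from the water dropping to 0 °C: 0.491·4180·51.7 = 106108 J.
Warming the ice to 0 °C takes 0.647·2090·4.94 = 6680 J, leaving 99428 J for melting.
Fully melting the ice requires m_ice L_f = 0.647·334000 = 216098 J.
Since 99428 < 216098 J, not all the ice melts; equilibrium is at 0 °C.
m_melt = 99428 / L_f = 0.2977 kg.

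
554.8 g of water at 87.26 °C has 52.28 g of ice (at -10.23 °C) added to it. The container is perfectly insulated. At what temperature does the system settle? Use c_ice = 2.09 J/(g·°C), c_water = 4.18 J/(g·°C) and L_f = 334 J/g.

T_f ≈ 72.4 °C

Net heat exchanged in the isolated system is zero:
warm ice to 0 °C: 52.28·2.09·(0 − (-10.23)) = 1117.8; latent heat to melt: 52.28·334 = 17462; warm the meltwater: 218.53 T; water cools: 554.8·4.18·(T − 87.26) = 2319.1(T − 87.26)
2537.6 T = 202362 − 18579 = 183782
T ≈ 72.42 °C — above 0 °C, consistent with complete melting.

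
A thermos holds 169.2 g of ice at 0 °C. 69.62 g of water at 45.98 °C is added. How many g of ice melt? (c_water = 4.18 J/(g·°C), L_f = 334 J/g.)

Cooling the water to 0 °C releases 69.62×4.18×45.98 = 13381 J.
Fully melting the ice requires m_ice L_f = 169.2×334 = 56513 J.
Since 13381 < 56513 J, not all the ice melts; equilibrium is at 0 °C.
m_melt = 13381 / L_f = 40.06 g.

m_melted ≈ 40.1 g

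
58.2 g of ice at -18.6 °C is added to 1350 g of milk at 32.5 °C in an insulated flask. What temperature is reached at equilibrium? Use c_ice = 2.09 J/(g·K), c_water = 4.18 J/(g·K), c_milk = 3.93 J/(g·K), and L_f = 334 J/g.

Heat gained plus heat lost sum to zero:
ice -18.6→0 °C: 58.2·2.09·18.6 = 2262.5; latent heat to melt: 58.2·334 = 19439; meltwater 0→T: 58.2·4.18·T = 243.28 T; milk cools: 1350·3.93·(T − 32.5) = 5305.5(T − 32.5)
5548.8 T = 172429 − 21701 = 150727
T ≈ 27.16 °C — above 0 °C, consistent with complete melting.

T_f ≈ 27.2 °C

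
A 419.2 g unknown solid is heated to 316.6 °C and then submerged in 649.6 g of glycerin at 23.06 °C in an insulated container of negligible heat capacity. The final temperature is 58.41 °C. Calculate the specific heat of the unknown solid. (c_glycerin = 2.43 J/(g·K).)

c ≈ 0.516 J/(g·K)

Setting the total heat transfer to zero:
419.2·c·(58.41 − 316.6) + 649.6·2.43·(58.41 − 23.06) = 0
-108233 c = -55801
c = -55801/-108233 ≈ 0.5156 J/(g·K)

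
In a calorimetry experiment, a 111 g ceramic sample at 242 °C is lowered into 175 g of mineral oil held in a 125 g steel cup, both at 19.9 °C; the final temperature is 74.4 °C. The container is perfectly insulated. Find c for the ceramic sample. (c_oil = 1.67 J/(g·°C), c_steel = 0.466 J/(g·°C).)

Energy conservation, ΣQ = 0:
111×c×(74.4 − 242) + 175×1.67×(74.4 − 19.9) + 125×0.466×(74.4 − 19.9) = 0
-18604 c = -19102
c = -19102/-18604 ≈ 1.027 J/(g·°C)

c ≈ 1.03 J/(g·°C)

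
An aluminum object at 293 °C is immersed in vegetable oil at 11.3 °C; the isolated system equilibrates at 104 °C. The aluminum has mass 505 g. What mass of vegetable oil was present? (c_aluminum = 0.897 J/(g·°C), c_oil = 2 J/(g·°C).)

Taking heat into each body as positive, Σ m c ΔT = 0:
505·0.897·(104 − 293) + m·2·(104 − 11.3) = 0
185.4 m = 85614
m = 85614/185.4 ≈ 461.8 g

m ≈ 462 g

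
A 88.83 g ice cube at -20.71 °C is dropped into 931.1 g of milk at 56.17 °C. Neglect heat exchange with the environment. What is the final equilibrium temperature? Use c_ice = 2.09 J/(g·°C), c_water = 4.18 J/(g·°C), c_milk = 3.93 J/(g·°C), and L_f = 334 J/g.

T_f ≈ 42.7 °C

Setting the total heat transfer to zero:
ice -20.71→0 °C: 88.83×2.09×20.71 = 3844.9
  melt ice: 88.83×334 = 29669
  meltwater 0→T: 88.83×4.18×T = 371.31 T
  milk cools: 931.1×3.93×(T − 56.17) = 3659.2(T − 56.17)
4030.5 T = 205539 − 33514 = 172024
T ≈ 42.68 °C — above 0 °C, consistent with complete melting.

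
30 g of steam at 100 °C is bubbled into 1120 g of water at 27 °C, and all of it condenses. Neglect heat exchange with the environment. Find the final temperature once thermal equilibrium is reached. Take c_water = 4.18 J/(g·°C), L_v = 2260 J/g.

Net heat exchanged in the isolated system is zero:
steam→water at 100 °C releases m L_v = 30·2260 = 67800
  condensate cools 100→T: 30·4.18·(T − 100) = 125.4(T − 100)
  water warms: 1120·4.18·(T − 27) = 4681.6(T − 27)
4807 T = 67800 + 12540 + 126403 = 206743
T ≈ 43.01 °C, under the boiling point, so the assumption holds.

T_f ≈ 43.0 °C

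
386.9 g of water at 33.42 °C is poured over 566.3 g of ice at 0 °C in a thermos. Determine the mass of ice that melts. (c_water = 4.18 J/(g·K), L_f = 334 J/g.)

Cooling the water to 0 °C releases 386.9×4.18×33.42 = 54048 J.
To melt every bit of ice: 566.3×334 = 189144 J.
54048 J < 189144 J, so only part of the ice melts and the system sits at 0 °C.
m_melt = 54048 / L_f = 161.8 g.

m_melted ≈ 162 g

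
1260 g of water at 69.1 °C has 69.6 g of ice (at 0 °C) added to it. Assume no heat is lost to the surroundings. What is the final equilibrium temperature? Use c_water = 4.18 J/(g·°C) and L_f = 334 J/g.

Setting the total heat transfer to zero:
melt ice: 69.6·334 = 23246; warm the meltwater: 290.93 T; water cools: 1260·4.18·(T − 69.1) = 5266.8(T − 69.1)
5557.7 T = 363936 − 23246 = 340689
T ≈ 61.30 °C — above 0 °C, consistent with complete melting.

T_f ≈ 61.3 °C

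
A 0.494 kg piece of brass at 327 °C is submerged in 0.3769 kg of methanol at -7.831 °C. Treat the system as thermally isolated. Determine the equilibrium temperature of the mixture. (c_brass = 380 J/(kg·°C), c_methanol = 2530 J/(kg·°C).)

Net heat exchanged in the isolated system is zero:
0.494*380*(T − 327) + 0.3769*2530*(T − (-7.831)) = 0
1141.3 T = 53917
T = 53917 / 1141.3 = 47.2 °C

T_f ≈ 47.2 °C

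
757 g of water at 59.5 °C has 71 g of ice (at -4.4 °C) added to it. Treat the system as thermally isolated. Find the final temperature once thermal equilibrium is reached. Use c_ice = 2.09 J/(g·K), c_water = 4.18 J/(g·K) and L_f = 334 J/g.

Energy balance with sensible and latent terms:
warm ice to 0 °C: 71·2.09·(0 − (-4.4)) = 652.92
  latent heat to melt: 71·334 = 23714
  warm the meltwater: 296.78 T
  water cools: 757·4.18·(T − 59.5) = 3164.3(T − 59.5)
3461 T = 188273 − 24367 = 163907
T ≈ 47.36 °C. Since T > 0 °C, the all-ice-melts assumption holds.

T_f ≈ 47.4 °C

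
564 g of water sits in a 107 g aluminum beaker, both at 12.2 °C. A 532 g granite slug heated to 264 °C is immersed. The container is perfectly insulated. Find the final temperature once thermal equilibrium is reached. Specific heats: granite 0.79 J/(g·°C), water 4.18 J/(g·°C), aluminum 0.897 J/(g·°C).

Taking heat into each body as positive, Σ m c ΔT = 0:
532·0.79·(T − 264) + 564·4.18·(T − 12.2) + 107·0.897·(T − 12.2) = 0
(420.28 + 2357.5 + 95.98) T = 420.28·264 + 2357.5·12.2 + 95.98·12.2
T ≈ 49.02 °C

T_f ≈ 49.0 °C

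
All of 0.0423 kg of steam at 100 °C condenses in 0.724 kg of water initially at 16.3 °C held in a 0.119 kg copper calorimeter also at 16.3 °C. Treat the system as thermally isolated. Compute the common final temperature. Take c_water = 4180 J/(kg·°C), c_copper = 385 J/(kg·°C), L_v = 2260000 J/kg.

Let T be the final temperature. ΣQ_i = 0:
steam→water at 100 °C releases m L_v = 0.0423×2260000 = 95598; condensed water 100 °C→T: 176.81(T − 100); water warms: 0.724×4180×(T − 16.3) = 3026.3(T − 16.3); cup: 45.81(T − 16.3)
3248.9 T = 95598 + 17681 + 50076 = 163355
T ≈ 50.28 °C (< 100 °C, so full condensation is consistent).

T_f ≈ 50.3 °C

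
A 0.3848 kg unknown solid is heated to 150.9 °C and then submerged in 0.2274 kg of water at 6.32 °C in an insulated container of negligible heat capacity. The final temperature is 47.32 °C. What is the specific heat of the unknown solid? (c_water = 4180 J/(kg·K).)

Energy conservation, ΣQ = 0:
0.3848·c·(47.32 − 150.9) + 0.2274·4180·(47.32 − 6.32) = 0
-39.86 c = -38972
c = -38972/-39.86 ≈ 977.8 J/(kg·K)

c ≈ 978 J/(kg·K)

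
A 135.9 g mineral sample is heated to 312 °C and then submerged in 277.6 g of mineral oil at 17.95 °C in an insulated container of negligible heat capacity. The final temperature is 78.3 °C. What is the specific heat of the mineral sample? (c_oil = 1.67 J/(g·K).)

c ≈ 0.881 J/(g·K)

Heat gained plus heat lost sum to zero:
135.9·c·(78.3 − 312) + 277.6·1.67·(78.3 − 17.95) = 0
-31760 c = -27978
c = -27978/-31760 ≈ 0.8809 J/(g·K)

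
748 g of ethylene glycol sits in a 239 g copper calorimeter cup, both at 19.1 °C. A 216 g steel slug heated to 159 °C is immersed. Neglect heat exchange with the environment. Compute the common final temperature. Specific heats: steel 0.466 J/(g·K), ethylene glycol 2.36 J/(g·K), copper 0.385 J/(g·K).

T_f ≈ 26.3 °C

Net heat exchanged in the isolated system is zero:
216*0.466*(T − 159) + 748*2.36*(T − 19.1) + 239*0.385*(T − 19.1) = 0
100.66(T − 159) + 1765.3(T − 19.1) + 92.02(T − 19.1) = 0
(100.66 + 1765.3 + 92.02) T = 100.66*159 + 1765.3*19.1 + 92.02*19.1
T = 51479/1958 ≈ 26.29 °C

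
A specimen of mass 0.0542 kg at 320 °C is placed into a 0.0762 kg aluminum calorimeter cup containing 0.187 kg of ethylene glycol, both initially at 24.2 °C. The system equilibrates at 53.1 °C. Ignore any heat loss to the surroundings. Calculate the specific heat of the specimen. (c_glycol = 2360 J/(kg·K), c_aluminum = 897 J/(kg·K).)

c ≈ 1020 J/(kg·K)

Let T be the final temperature. ΣQ_i = 0:
0.0542·c·(53.1 − 320) + 0.187·2360·(53.1 − 24.2) + 0.0762·897·(53.1 − 24.2) = 0
-14.47 c = -14730
c = -14730/-14.47 ≈ 1018 J/(kg·K)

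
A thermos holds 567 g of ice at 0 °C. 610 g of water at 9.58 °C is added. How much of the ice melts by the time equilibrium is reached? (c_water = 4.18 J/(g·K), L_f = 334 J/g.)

m_melted ≈ 73.1 g

Heat available from the water dropping to 0 °C: 610×4.18×9.58 = 24427 J.
To melt every bit of ice: 567×334 = 189378 J.
That's not enough to melt it all — equilibrium is at 0 °C with ice remaining.
m_melted×334 = 24427  ⇒  m_melted ≈ 73.13 g.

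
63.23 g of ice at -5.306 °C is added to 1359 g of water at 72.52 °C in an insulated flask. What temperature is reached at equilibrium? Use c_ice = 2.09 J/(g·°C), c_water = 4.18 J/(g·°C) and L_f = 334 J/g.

Heat gained plus heat lost sum to zero:
warm ice to 0 °C: 63.23·2.09·(0 − (-5.306)) = 701.19
  melt ice: 63.23·334 = 21119
  meltwater 0→T: 63.23·4.18·T = 264.3 T
  water: 5680.6(T − 72.52)
5944.9 T = 411959 − 21820 = 390139
T ≈ 65.63 °C (positive, so assuming full melt was valid).

T_f ≈ 65.6 °C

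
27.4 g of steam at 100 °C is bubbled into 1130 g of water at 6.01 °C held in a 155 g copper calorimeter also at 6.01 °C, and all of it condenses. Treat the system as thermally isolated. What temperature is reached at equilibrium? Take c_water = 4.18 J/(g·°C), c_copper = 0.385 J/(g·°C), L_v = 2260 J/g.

Conservation of energy gives ΣQ = 0:
condense steam: −27.4·2260 = −61924
  condensed water 100 °C→T: 114.53(T − 100)
  water warms: 1130·4.18·(T − 6.01) = 4723.4(T − 6.01)
  copper cup: 155·0.385·(T − 6.01) = 59.68(T − 6.01)
4897.6 T = 61924 + 11453 + 28746 = 102123
T ≈ 20.85 °C — below 100 °C, confirming all the steam condensed.

T_f ≈ 20.9 °C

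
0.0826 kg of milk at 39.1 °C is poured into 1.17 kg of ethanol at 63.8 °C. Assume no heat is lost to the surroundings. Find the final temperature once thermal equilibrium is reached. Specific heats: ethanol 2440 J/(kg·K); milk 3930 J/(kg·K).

T_f ≈ 61.3 °C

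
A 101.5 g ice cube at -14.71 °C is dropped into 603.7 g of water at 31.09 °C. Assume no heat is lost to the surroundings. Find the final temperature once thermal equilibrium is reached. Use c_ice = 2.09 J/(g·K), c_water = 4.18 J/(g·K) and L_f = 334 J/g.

T_f ≈ 14.1 °C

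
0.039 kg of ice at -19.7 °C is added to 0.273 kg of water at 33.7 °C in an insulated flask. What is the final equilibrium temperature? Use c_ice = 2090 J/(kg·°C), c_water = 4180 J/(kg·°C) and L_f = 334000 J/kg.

Let T be the final temperature. ΣQ_i = 0:
warm ice to 0 °C: 0.039·2090·(0 − (-19.7)) = 1605.7
  fusion: m_ice L_f = 0.039·334000 = 13026
  meltwater 0→T: 0.039·4180·T = 163.02 T
  water cools: 0.273·4180·(T − 33.7) = 1141.1(T − 33.7)
1304.2 T = 38456 − 14632 = 23825
T ≈ 18.27 °C (positive, so assuming full melt was valid).

T_f ≈ 18.3 °C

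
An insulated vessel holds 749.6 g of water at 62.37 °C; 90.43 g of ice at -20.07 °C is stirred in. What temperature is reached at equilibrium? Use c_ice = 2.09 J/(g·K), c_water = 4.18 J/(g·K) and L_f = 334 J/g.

T_f ≈ 46.0 °C

Setting the total heat transfer to zero:
ice -20.07→0 °C: 90.43·2.09·20.07 = 3793.2; latent heat to melt: 90.43·334 = 30204; meltwater 0→T: 90.43·4.18·T = 378 T; water cools: 749.6·4.18·(T − 62.37) = 3133.3(T − 62.37)
3511.3 T = 195426 − 33997 = 161429
T ≈ 45.97 °C — above 0 °C, consistent with complete melting.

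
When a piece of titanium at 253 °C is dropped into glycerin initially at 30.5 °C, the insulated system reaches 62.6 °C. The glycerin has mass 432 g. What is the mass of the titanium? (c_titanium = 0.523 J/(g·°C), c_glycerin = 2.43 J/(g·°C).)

m ≈ 338 g

Let T be the final temperature. ΣQ_i = 0:
m×0.523×(62.6 − 253) + 432×2.43×(62.6 − 30.5) = 0
-99.58 m = -33697
m = -33697/-99.58 ≈ 338.4 g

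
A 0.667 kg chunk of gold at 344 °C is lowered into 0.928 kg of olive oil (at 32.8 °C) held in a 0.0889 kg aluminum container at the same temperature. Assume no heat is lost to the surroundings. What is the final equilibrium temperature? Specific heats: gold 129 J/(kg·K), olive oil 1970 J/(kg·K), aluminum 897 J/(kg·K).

T_f ≈ 46.2 °C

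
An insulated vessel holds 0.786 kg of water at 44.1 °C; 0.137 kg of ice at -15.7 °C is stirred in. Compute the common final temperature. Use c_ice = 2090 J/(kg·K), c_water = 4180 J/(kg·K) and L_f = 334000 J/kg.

T_f ≈ 24.5 °C

Energy conservation, ΣQ = 0:
warm ice to 0 °C: 0.137·2090·(0 − (-15.7)) = 4495.4; latent heat to melt: 0.137·334000 = 45758; meltwater 0→T: 0.137·4180·T = 572.66 T; water: 3285.5(T − 44.1)
3858.1 T = 144890 − 50253 = 94636
T ≈ 24.53 °C. Since T > 0 °C, the all-ice-melts assumption holds.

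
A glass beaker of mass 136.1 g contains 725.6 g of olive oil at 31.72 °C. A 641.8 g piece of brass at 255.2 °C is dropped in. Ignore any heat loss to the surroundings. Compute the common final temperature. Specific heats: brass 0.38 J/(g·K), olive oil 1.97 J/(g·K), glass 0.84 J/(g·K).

T_f ≈ 62.2 °C

Setting the total heat transfer to zero:
641.8×0.38×(T − 255.2) + 725.6×1.97×(T − 31.72) + 136.1×0.84×(T − 31.72) = 0
(243.88 + 1429.4 + 114.32) T = 243.88×255.2 + 1429.4×31.72 + 114.32×31.72
T = 111207/1787.6 ≈ 62.21 °C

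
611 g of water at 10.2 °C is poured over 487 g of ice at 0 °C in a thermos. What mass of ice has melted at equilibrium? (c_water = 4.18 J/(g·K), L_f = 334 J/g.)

m_melted ≈ 78 g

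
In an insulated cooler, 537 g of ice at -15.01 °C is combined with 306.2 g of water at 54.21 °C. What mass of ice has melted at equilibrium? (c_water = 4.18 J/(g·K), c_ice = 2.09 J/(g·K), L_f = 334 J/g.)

m_melted ≈ 157 g

Cooling the water to 0 °C releases 306.2×4.18×54.21 = 69384 J.
Of that, 537×2.09×15.01 = 16846 J goes to bring the ice to 0 °C, leaving 52538 J.
Melting all 537 g of ice would need 537×334 = 179358 J.
Since 52538 < 179358 J, not all the ice melts; equilibrium is at 0 °C.
m_melted×334 = 52538  ⇒  m_melted ≈ 157.3 g.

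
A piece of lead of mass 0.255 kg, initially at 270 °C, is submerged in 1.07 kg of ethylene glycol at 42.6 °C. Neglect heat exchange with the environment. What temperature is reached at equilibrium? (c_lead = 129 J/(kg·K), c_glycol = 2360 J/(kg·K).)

T_f ≈ 45.5 °C

T_f is the heat-capacity-weighted average of the initial temperatures:
T_f = (32.9×270 + 2525.2×42.6) / (32.9 + 2525.2)
    = 116455 / 2558.1 ≈ 45.52 °C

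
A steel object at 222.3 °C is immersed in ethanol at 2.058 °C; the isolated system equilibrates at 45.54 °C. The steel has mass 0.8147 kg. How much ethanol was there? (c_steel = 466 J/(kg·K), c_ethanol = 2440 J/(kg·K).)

Setting the total heat transfer to zero:
0.8147·466·(45.54 − 222.3) + m·2440·(45.54 − 2.058) = 0
106096 m = 67107
m = 67107/106096 ≈ 0.6325 kg

m ≈ 0.633 kg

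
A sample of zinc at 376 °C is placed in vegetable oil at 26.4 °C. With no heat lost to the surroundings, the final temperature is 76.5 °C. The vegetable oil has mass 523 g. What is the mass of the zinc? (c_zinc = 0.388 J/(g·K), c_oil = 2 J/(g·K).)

m ≈ 451 g

Conservation of energy gives ΣQ = 0:
m×0.388×(76.5 − 376) + 523×2×(76.5 − 26.4) = 0
-116.21 m = -52405
m = -52405/-116.21 ≈ 451 g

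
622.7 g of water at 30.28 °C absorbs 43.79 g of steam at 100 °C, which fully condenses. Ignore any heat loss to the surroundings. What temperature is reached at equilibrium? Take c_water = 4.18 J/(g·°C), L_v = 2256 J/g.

T_f ≈ 70.3 °C

Setting the total heat transfer to zero:
condense steam: −43.79·2256 = −98790
  condensed water 100 °C→T: 183.04(T − 100)
  water warms: 622.7·4.18·(T − 30.28) = 2602.9(T − 30.28)
2785.9 T = 98790 + 18304 + 78815 = 195910
T ≈ 70.32 °C (< 100 °C, so full condensation is consistent).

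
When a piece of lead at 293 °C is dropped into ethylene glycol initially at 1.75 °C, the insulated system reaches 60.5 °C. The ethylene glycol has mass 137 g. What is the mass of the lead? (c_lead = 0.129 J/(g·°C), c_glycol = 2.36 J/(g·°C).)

Heat lost by the lead = heat gained by the glycol:
m×0.129×(293 − 60.5) = 137×2.36×(60.5 − 1.75)
29.99 m = 18995  ⇒  m ≈ 633.3 g

m ≈ 633 g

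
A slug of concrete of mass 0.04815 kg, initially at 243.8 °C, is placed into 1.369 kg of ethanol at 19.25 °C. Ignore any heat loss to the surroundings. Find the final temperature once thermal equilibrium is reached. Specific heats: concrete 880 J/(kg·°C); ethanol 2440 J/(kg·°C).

T_f ≈ 22.1 °C

T_f is the heat-capacity-weighted average of the initial temperatures:
T_f = (42.37*243.8 + 3340.4*19.25) / (42.37 + 3340.4)
    = 74632 / 3382.7 ≈ 22.06 °C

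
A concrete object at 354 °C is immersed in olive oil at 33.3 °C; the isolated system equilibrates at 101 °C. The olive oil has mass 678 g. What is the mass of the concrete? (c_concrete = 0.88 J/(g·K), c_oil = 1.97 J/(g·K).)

Heat gained plus heat lost sum to zero:
m×0.88×(101 − 354) + 678×1.97×(101 − 33.3) = 0
-222.64 m = -90424
m = -90424/-222.64 ≈ 406.1 g

m ≈ 406 g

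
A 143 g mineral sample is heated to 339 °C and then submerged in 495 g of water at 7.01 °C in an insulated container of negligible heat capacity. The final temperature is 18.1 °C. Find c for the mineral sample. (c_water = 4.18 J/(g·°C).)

Setting the total heat transfer to zero:
143×c×(18.1 − 339) + 495×4.18×(18.1 − 7.01) = 0
-45889 c = -22946
c = -22946/-45889 ≈ 0.5 J/(g·°C)

c ≈ 0.5 J/(g·°C)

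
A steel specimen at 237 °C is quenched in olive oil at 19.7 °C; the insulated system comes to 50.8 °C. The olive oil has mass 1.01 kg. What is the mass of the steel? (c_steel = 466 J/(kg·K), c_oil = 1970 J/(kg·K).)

Setting the total heat transfer to zero:
m×466×(50.8 − 237) + 1.01×1970×(50.8 − 19.7) = 0
-86769 m = -61880
m = -61880/-86769 ≈ 0.7132 kg

m ≈ 0.713 kg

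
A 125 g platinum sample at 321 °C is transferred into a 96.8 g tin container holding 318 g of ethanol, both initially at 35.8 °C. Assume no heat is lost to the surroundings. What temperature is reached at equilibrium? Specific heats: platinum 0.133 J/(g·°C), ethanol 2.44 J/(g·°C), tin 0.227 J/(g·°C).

Net heat exchanged in the isolated system is zero:
125*0.133*(T − 321) + 318*2.44*(T − 35.8) + 96.8*0.227*(T − 35.8) = 0
16.62(T − 321) + 775.92(T − 35.8) + 21.97(T − 35.8) = 0
(16.62 + 775.92 + 21.97) T = 16.62*321 + 775.92*35.8 + 21.97*35.8
T = 33901 / 814.52 = 41.6 °C

T_f ≈ 41.6 °C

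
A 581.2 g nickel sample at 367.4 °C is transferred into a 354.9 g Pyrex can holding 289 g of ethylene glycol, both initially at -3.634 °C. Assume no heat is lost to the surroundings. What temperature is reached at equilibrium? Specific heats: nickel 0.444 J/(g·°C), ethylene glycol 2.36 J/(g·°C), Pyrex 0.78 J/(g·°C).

T_f ≈ 75.0 °C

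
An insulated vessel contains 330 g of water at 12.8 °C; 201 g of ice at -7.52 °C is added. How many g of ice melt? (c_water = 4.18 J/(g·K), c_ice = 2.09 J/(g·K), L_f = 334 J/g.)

m_melted ≈ 43.4 g

Water can give up m c ΔT = 330×4.18×12.8 = 17656 J before reaching 0 °C.
Warming the ice to 0 °C takes 201×2.09×7.52 = 3159.1 J, leaving 14497 J for melting.
To melt every bit of ice: 201×334 = 67134 J.
Since 14497 < 67134 J, not all the ice melts; equilibrium is at 0 °C.
m_melt = 14497 / L_f = 43.4 g.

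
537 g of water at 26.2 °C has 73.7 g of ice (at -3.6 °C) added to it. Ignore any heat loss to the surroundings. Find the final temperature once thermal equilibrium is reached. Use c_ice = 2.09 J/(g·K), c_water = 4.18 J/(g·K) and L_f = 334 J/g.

Sum of m c ΔT and latent-heat terms is zero:
ice -3.6→0 °C: 73.7×2.09×3.6 = 554.52
  melt ice: 73.7×334 = 24616
  warm the meltwater: 308.07 T
  water cools: 537×4.18×(T − 26.2) = 2244.7(T − 26.2)
2552.7 T = 58810 − 25170 = 33640
T ≈ 13.18 °C (positive, so assuming full melt was valid).

T_f ≈ 13.2 °C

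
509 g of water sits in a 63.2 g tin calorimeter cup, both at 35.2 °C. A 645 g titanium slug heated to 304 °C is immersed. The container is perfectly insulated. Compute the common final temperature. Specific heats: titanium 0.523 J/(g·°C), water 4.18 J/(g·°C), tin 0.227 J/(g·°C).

T_f ≈ 71.8 °C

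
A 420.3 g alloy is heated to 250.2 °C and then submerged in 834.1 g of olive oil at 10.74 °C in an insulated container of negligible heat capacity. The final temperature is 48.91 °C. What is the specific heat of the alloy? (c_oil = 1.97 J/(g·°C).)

Heat lost by the alloy = heat gained by the oil:
420.3×c×(250.2 − 48.91) = 834.1×1.97×(48.91 − 10.74)
84602 c = 62720  ⇒  c ≈ 0.7414 J/(g·°C)

c ≈ 0.741 J/(g·°C)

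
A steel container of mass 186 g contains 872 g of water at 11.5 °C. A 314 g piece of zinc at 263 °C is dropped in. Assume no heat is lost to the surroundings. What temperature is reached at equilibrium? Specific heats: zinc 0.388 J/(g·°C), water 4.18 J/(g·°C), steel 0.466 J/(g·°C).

Setting the total heat transfer to zero:
314×0.388×(T − 263) + 872×4.18×(T − 11.5) + 186×0.466×(T − 11.5) = 0
121.83(T − 263) + 3645(T − 11.5) + 86.68(T − 11.5) = 0
(121.83 + 3645 + 86.68) T = 121.83×263 + 3645×11.5 + 86.68×11.5
T = 74956/3853.5 ≈ 19.45 °C

T_f ≈ 19.5 °C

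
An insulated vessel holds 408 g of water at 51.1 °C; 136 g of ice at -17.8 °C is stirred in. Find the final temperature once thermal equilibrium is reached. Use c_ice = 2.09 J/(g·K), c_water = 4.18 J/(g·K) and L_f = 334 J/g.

Net heat exchanged in the isolated system is zero:
warm ice to 0 °C: 136·2.09·(0 − (-17.8)) = 5059.5
  latent heat to melt: 136·334 = 45424
  meltwater 0→T: 136·4.18·T = 568.48 T
  water: 1705.4(T − 51.1)
2273.9 T = 87148 − 50483 = 36665
T ≈ 16.12 °C (positive, so assuming full melt was valid).

T_f ≈ 16.1 °C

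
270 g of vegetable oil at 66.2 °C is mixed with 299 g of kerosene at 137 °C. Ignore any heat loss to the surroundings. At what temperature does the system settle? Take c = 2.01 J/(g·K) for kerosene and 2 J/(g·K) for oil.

T_f ≈ 103.5 °C

Set heat shed by the hot body equal to heat absorbed by the cold body:
299*2.01*(137 − T) = 270*2*(T − 66.2)
600.99(137 − T) = 540(T − 66.2)
1141 T = 118084  ⇒  T ≈ 103.49 °C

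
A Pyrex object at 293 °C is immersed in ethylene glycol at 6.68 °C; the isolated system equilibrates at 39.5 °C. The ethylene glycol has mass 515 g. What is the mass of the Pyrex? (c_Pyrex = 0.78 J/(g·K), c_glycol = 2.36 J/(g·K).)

m ≈ 202 g

|Q_Pyrex| = |Q_glycol|:
m×0.78×(293 − 39.5) = 515×2.36×(39.5 − 6.68)
197.73 m = 39889  ⇒  m ≈ 201.7 g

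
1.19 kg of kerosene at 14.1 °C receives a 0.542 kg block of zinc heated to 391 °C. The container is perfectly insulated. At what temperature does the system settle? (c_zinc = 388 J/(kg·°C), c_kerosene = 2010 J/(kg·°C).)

T_f ≈ 44.6 °C

Net heat exchanged in the isolated system is zero:
0.542*388*(T − 391) + 1.19*2010*(T − 14.1) = 0
210.3(T − 391) + 2391.9(T − 14.1) = 0
2602.2 T = 115952
T = 115952 / 2602.2 = 44.6 °C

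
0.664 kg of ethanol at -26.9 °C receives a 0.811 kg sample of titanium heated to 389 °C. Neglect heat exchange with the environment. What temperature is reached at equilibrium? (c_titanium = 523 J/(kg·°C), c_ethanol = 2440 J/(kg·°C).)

Set heat shed by the hot body equal to heat absorbed by the cold body:
0.811×523×(389 − T) = 0.664×2440×(T − (-26.9))
424.15(389 − T) = 1620.2(T − (-26.9))
2044.3 T = 121413  ⇒  T ≈ 59.39 °C

T_f ≈ 59.4 °C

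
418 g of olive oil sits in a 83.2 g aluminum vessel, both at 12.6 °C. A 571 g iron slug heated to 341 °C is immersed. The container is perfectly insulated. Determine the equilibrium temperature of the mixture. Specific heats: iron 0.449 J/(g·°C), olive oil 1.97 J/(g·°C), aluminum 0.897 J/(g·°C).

T_f ≈ 85.5 °C

With ΣQ=0 the equilibrium temperature is the m·c-weighted mean:
T_f = (256.38×341 + 823.46×12.6 + 74.63×12.6) / (256.38 + 823.46 + 74.63)
    = 98741 / 1154.5 ≈ 85.53 °C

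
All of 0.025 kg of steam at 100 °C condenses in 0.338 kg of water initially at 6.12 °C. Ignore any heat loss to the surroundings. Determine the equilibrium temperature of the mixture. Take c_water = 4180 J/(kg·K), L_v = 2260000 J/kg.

T_f ≈ 49.8 °C

Net heat exchanged in the isolated system is zero:
steam→water at 100 °C releases m L_v = 0.025·2260000 = 56500
  condensed water 100 °C→T: 104.5(T − 100)
  water warms: 0.338·4180·(T − 6.12) = 1412.8(T − 6.12)
1517.3 T = 56500 + 10450 + 8646.6 = 75597
T ≈ 49.82 °C — below 100 °C, confirming all the steam condensed.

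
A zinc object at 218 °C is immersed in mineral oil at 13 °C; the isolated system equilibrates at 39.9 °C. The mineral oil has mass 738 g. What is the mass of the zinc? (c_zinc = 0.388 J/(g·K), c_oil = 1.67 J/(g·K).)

m ≈ 480 g

Heat lost by the zinc = heat gained by the oil:
m·0.388·(218 − 39.9) = 738·1.67·(39.9 − 13)
69.1 m = 33153  ⇒  m ≈ 479.8 g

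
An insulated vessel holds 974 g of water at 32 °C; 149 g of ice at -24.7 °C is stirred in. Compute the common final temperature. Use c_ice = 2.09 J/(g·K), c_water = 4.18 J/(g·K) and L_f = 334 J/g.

Heat gained plus heat lost sum to zero:
warm ice to 0 °C: 149·2.09·(0 − (-24.7)) = 7691.8; fusion: m_ice L_f = 149·334 = 49766; warm the meltwater: 622.82 T; water cools: 974·4.18·(T − 32) = 4071.3(T − 32)
4694.1 T = 130282 − 57458 = 72824
T ≈ 15.51 °C (positive, so assuming full melt was valid).

T_f ≈ 15.5 °C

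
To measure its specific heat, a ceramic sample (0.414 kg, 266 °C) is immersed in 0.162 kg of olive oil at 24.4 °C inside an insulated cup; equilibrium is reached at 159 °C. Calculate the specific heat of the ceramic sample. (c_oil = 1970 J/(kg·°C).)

c ≈ 970 J/(kg·°C)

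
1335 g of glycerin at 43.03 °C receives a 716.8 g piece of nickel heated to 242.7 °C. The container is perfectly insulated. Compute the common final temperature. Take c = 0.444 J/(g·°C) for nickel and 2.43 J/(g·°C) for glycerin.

T_f ≈ 60.9 °C

Set heat shed by the hot body equal to heat absorbed by the cold body:
716.8·0.444·(242.7 − T) = 1335·2.43·(T − 43.03)
318.26(242.7 − T) = 3244.1(T − 43.03)
3562.3 T = 216833  ⇒  T ≈ 60.87 °C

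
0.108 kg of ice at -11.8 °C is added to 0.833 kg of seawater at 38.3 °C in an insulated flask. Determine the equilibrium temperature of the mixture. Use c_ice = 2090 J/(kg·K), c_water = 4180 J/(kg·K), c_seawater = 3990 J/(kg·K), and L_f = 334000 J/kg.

Energy balance with sensible and latent terms:
warm ice to 0 °C: 0.108·2090·(0 − (-11.8)) = 2663.5
  fusion: m_ice L_f = 0.108·334000 = 36072
  meltwater 0→T: 0.108·4180·T = 451.44 T
  seawater cools: 0.833·3990·(T − 38.3) = 3323.7(T − 38.3)
3775.1 T = 127297 − 38735 = 88561
T ≈ 23.46 °C. Since T > 0 °C, the all-ice-melts assumption holds.

T_f ≈ 23.5 °C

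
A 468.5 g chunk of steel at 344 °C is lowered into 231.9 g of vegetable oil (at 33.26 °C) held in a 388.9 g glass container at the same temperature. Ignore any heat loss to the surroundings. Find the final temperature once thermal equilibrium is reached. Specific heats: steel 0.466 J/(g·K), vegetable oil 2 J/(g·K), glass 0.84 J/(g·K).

T_f is the heat-capacity-weighted average of the initial temperatures:
T_f = (218.32*344 + 463.8*33.26 + 326.68*33.26) / (218.32 + 463.8 + 326.68)
    = 101394 / 1008.8 ≈ 100.51 °C

T_f ≈ 100.5 °C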